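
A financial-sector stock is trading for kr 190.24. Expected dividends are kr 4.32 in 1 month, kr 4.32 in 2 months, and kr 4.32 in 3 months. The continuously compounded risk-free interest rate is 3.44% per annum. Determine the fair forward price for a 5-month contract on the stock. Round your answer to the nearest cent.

kr 179.91

PV(dividends) I = 4.32·e^(−0.0344·1/12) + 4.32·e^(−0.0344·2/12) + 4.32·e^(−0.0344·3/12)
I = 4.3076 + 4.2953 + 4.2830 = 12.8859
F = (S − I)·e^(rT) = (190.24 − 12.8859) · e^(0.0344·5/12)
= 177.3541 · e^0.014333 = 177.3541 × 1.014436 = kr 179.91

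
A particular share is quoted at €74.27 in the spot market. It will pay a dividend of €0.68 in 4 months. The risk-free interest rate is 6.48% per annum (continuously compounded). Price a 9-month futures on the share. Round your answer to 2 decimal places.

PV(dividends) I = 0.68·e^(−0.0648·4/12)
I = 0.6655
F = (S − I)·e^(rT) = (74.27 − 0.6655) · e^(0.0648·9/12)
= 73.6045 · e^0.048600 = 73.6045 × 1.049800 = €77.27

€77.27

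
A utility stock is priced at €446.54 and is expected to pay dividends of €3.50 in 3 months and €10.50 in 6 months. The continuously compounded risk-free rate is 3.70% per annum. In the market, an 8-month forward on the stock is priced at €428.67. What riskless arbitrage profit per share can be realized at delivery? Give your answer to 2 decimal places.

€14.90 per share

PV(dividends) I = 3.50·e^(−0.0370·3/12) + 10.50·e^(−0.0370·6/12) = 13.7753
Fair forward F* = (S − I)·e^(rT) = (446.54 − 13.7753)·e^0.024667 = 432.7647 × 1.024974 = 443.5726
Market €428.67 < fair 443.5726: forward underpriced → reverse cash-and-carry (short the stock, invest proceeds at r, pay the dividends, go long the forward).
Profit at T = |F_mkt − F*| = |428.67 − 443.5726| = €14.90 per share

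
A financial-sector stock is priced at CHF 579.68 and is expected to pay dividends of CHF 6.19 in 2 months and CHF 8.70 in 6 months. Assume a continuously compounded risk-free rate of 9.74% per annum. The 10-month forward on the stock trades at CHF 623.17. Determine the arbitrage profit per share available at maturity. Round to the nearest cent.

PV(dividends) I = 6.19·e^(−0.0974·2/12) + 8.70·e^(−0.0974·6/12) = 14.3768
Fair forward F* = (S − I)·e^(rT) = (579.68 − 14.3768)·e^0.081167 = 565.3032 × 1.084552 = 613.1007
Market CHF 623.17 > fair 613.1007: forward overpriced → cash-and-carry (borrow at r, buy the stock and collect the dividends, short the forward).
Profit at T = |F_mkt − F*| = |623.17 − 613.1007| = CHF 10.07 per share

CHF 10.07 per share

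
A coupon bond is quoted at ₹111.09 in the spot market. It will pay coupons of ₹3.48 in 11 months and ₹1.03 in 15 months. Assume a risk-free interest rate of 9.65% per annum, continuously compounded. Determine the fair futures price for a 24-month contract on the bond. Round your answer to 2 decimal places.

PV(coupons) I = 3.48·e^(−0.0965·11/12) + 1.03·e^(−0.0965·15/12)
I = 3.1854 + 0.9130 = 4.0984
F = (S − I)·e^(rT) = (111.09 − 4.0984) · e^(0.0965·24/12)
= 106.9916 · e^0.193000 = 106.9916 × 1.212883 = ₹129.77

₹129.77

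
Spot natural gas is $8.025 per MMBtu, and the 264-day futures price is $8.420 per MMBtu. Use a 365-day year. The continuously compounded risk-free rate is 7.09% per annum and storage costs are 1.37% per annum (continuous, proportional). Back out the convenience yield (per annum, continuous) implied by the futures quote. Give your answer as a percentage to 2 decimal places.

1.82%

F = S·e^((r+u−y)T) ⇒ (r+u−y) = ln(F/S)/T
ln(8.420/8.025) = 0.048048; /T ⇒ 0.066430
y = r + u − ln(F/S)/T = 0.0709 + 0.0137 − 0.066430 = 0.018170
y = 1.82%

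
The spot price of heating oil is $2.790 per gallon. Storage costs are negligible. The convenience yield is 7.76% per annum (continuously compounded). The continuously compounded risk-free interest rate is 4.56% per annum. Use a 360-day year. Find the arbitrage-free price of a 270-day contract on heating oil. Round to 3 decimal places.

Net carry = r + u − y = 0.0456 + 0.0000 − 0.0776 = -0.0320
F = S·e^((r+u−y)T) = 2.790 · e^(-0.0320 × 270/360) = 2.790 · e^-0.024000
= 2.790 × 0.976286 = $2.724 per gallon

$2.724 per gallon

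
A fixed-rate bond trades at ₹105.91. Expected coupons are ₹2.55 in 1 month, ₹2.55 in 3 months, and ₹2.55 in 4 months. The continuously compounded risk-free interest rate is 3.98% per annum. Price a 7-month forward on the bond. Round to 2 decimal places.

₹100.64

PV(coupons) I = 2.55·e^(−0.0398·1/12) + 2.55·e^(−0.0398·3/12) + 2.55·e^(−0.0398·4/12)
I = 2.5416 + 2.5248 + 2.5164 = 7.5828
F = (S − I)·e^(rT) = (105.91 − 7.5828) · e^(0.0398·7/12)
= 98.3272 · e^0.023217 = 98.3272 × 1.023489 = ₹100.64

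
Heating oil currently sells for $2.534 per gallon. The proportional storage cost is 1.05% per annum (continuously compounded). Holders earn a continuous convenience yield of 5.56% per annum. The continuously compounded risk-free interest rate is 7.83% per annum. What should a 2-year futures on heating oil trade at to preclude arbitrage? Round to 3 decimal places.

Net carry = r + u − y = 0.0783 + 0.0105 − 0.0556 = 0.0332
F = S·e^((r+u−y)T) = 2.534 · e^(0.0332 × 2) = 2.534 · e^0.066400
= 2.534 × 1.068654 = $2.708 per gallon

$2.708 per gallon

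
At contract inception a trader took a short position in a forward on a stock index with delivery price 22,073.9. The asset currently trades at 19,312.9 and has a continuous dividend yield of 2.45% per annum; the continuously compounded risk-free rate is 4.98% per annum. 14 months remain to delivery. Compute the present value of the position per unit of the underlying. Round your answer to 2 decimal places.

2059.26

Current fair forward for the remaining 14 months: F = S·e^((r − q)·T), (r − q) = 0.0498 − 0.0245 = 0.0253
F = 19312.9 · e^(0.0253 × 14/12) = 19312.9 × 1.02995660 = 19891.4488
Value of long forward = (F − K)·e^(−rT) = (19891.4488 − 22073.9) · e^(−0.0498·14/12)
= -2182.4512 × 0.94355559 = -2059.26
Short position value = −(long value) = 2059.26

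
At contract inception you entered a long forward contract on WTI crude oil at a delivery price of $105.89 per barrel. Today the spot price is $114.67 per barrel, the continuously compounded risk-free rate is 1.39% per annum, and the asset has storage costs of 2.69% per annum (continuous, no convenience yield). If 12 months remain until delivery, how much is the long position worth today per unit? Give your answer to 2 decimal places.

$13.37 per barrel

Current fair forward for the remaining 12 months: F = S·e^((r + u)·T), (r + u) = 0.0139 + 0.0269 = 0.0408
F = 114.67 · e^(0.0408 × 12/12) = 114.67 × 1.041644 = 119.4453
Value of long forward = (F − K)·e^(−rT) = (119.4453 − 105.89) · e^(−0.0139·12/12)
= 13.5553 × 0.986196 = 13.37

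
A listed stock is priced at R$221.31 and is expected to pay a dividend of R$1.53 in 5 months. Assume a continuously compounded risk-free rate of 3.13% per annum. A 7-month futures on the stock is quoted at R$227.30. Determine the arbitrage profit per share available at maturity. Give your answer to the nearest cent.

R$3.45 per share

PV(dividends) I = 1.53·e^(−0.0313·5/12) = 1.5102
Fair futures F* = (S − I)·e^(rT) = (221.31 − 1.5102)·e^0.018258 = 219.7998 × 1.018426 = 223.8498
Market R$227.30 > fair 223.8498: forward overpriced → cash-and-carry (borrow at r, buy the stock and collect the dividends, short the forward).
Profit at T = |F_mkt − F*| = |227.30 − 223.8498| = R$3.45 per share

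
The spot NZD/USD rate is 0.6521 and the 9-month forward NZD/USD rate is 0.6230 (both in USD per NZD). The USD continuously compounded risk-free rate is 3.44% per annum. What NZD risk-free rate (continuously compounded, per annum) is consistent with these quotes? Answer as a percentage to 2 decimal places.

F = S·e^((r_USD − r_NZD)T) ⇒ r_NZD = r_USD − ln(F/S)/T
ln(0.6230/0.6521) = -0.045651; /(9/12) = -0.060868
r_NZD = 0.0344 + 0.060868 = 0.095268
r_NZD = 9.53%

9.53%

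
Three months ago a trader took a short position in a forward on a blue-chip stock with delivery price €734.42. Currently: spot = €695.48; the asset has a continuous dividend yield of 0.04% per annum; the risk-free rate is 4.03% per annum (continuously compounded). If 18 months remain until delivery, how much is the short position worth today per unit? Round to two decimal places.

Current fair forward for the remaining 18 months: F = S·e^((r − q)·T), (r − q) = 0.0403 − 0.0004 = 0.0399
F = 695.48 · e^(0.0399 × 18/12) = 695.48 × 1.061677 = 738.3751
Value of long forward = (F − K)·e^(−rT) = (738.3751 − 734.42) · e^(−0.0403·18/12)
= 3.9551 × 0.941341 = 3.72
Short position value = −(long value) = -€3.72

-€3.72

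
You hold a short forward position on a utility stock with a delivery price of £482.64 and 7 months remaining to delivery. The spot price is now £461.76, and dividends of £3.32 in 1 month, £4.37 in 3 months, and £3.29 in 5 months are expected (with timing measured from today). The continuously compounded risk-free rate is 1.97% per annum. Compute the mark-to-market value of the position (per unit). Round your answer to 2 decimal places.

£26.29

PV(remaining dividends) I = 3.32·e^(−0.0197·1/12) + 4.37·e^(−0.0197·3/12) + 3.29·e^(−0.0197·5/12) = 10.9262
Current forward F = (S − I)·e^(rT) = (461.76 − 10.9262)·e^(0.0197·7/12) = 450.8338 × 1.011558 = 456.0445
Value (long) = (F − K)·e^(−rT) = (456.0445 − 482.64) × 0.988574 = -26.2916
Short position value = −(long value) = £26.29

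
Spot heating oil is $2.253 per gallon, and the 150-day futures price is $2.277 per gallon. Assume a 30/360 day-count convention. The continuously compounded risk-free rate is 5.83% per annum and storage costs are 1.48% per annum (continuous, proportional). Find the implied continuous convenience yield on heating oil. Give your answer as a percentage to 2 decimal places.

F = S·e^((r+u−y)T) ⇒ (r+u−y) = ln(F/S)/T
ln(2.277/2.253) = 0.010596; /T ⇒ 0.025430
y = r + u − ln(F/S)/T = 0.0583 + 0.0148 − 0.025430 = 0.047670
y = 4.77%

4.77%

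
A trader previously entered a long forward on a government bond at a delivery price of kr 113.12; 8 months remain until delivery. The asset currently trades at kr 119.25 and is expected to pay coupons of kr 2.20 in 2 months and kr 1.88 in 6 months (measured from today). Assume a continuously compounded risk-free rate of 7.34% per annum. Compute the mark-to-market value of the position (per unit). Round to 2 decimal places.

PV(remaining coupons) I = 2.20·e^(−0.0734·2/12) + 1.88·e^(−0.0734·6/12) = 3.9855
Current forward F = (S − I)·e^(rT) = (119.25 − 3.9855)·e^(0.0734·8/12) = 115.2645 × 1.050150 = 121.0450
Value (long) = (F − K)·e^(−rT) = (121.0450 − 113.12) × 0.952245 = 7.5465
Value = kr 7.55

kr 7.55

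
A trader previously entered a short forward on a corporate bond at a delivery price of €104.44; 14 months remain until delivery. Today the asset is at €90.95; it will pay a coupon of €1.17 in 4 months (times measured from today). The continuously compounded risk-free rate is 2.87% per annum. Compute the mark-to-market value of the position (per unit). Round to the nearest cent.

PV(remaining coupons) I = 1.17·e^(−0.0287·4/12) = 1.1589
Current forward F = (S − I)·e^(rT) = (90.95 − 1.1589)·e^(0.0287·14/12) = 89.7911 × 1.034050 = 92.8485
Value (long) = (F − K)·e^(−rT) = (92.8485 − 104.44) × 0.967071 = -11.2098
Short position value = −(long value) = €11.21

€11.21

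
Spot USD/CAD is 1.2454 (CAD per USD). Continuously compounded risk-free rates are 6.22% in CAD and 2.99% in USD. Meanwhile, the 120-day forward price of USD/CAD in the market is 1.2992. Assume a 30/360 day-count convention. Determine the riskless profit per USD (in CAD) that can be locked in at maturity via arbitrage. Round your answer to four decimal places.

Fair forward: F* = S·e^(carry·T), with carry = (r_CAD − r_USD) = 0.0622 − 0.0299 = 0.0323
F* = 1.2454 · e^(0.0323 × 120/360) = 1.2454 · e^0.010767 = 1.2454 × 1.010825 = 1.2589
Market 1.2992 > fair 1.2589: forward overpriced → cash-and-carry (buy spot, short the forward).
At maturity, profit = |F_mkt − F*| = |1.2992 − 1.2589| = 0.0403 per USD (in CAD)

0.0403 per USD (in CAD)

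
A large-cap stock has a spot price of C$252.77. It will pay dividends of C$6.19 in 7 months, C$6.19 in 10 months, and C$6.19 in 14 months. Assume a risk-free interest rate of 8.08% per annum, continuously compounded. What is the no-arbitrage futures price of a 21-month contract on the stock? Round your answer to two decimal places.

C$271.21

PV(dividends) I = 6.19·e^(−0.0808·7/12) + 6.19·e^(−0.0808·10/12) + 6.19·e^(−0.0808·14/12)
I = 5.9050 + 5.7869 + 5.6331 = 17.3250
F = (S − I)·e^(rT) = (252.77 − 17.3250) · e^(0.0808·21/12)
= 235.4450 · e^0.141400 = 235.4450 × 1.151885 = C$271.21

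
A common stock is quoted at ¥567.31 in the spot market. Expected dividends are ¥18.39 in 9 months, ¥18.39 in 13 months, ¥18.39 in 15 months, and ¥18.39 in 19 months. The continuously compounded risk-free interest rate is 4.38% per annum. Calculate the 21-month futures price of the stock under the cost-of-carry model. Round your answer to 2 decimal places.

PV(dividends) I = 18.39·e^(−0.0438·9/12) + 18.39·e^(−0.0438·13/12) + 18.39·e^(−0.0438·15/12) + 18.39·e^(−0.0438·19/12)
I = 17.7957 + 17.5378 + 17.4102 + 17.1579 = 69.9016
F = (S − I)·e^(rT) = (567.31 − 69.9016) · e^(0.0438·21/12)
= 497.4084 · e^0.076650 = 497.4084 × 1.079664 = ¥537.03

¥537.03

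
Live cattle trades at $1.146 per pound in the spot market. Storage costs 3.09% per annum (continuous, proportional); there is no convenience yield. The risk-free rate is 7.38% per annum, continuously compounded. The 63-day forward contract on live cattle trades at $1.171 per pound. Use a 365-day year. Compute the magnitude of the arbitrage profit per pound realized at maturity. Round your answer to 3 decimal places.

Fair forward: F* = S·e^(carry·T), with carry = (r + u) = 0.0738 + 0.0309 = 0.1047
F* = 1.146 · e^(0.1047 × 63/365) = 1.146 · e^0.018072 = 1.146 × 1.018236 = $1.1669
Market $1.171 > fair $1.1669: forward overpriced → cash-and-carry (buy spot, short the forward).
At maturity, profit = |F_mkt − F*| = |1.171 − 1.1669| = $0.004 per pound

$0.004 per pound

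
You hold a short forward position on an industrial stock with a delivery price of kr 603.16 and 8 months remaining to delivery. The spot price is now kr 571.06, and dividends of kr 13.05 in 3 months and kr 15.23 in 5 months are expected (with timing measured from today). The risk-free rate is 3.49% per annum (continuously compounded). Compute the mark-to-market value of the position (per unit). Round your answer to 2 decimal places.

kr 46.18

PV(remaining dividends) I = 13.05·e^(−0.0349·3/12) + 15.23·e^(−0.0349·5/12) = 27.9468
Current forward F = (S − I)·e^(rT) = (571.06 − 27.9468)·e^(0.0349·8/12) = 543.1132 × 1.023539 = 555.8975
Value (long) = (F − K)·e^(−rT) = (555.8975 − 603.16) × 0.977002 = -46.1756
Short position value = −(long value) = kr 46.18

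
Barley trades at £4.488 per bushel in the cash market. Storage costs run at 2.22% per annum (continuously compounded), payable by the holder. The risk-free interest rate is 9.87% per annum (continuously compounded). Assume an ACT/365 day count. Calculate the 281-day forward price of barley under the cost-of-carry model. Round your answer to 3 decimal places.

Net carry = r + u − y = 0.0987 + 0.0222 − 0.0000 = 0.1209
F = S·e^((r+u−y)T) = 4.488 · e^(0.1209 × 281/365) = 4.488 · e^0.093076
= 4.488 × 1.097545 = £4.926 per bushel

£4.926 per bushel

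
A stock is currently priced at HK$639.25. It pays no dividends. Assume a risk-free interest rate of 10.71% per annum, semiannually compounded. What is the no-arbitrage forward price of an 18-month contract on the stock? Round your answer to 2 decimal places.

F = S · (1+r/2)^(2T)
= 639.25 × 1.169406
F = HK$747.54

HK$747.54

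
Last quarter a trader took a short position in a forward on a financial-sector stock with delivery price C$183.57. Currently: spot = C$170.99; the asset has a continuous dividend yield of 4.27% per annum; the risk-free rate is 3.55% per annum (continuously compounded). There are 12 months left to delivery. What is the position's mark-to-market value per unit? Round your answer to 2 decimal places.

C$13.33

Current fair forward for the remaining 12 months: F = S·e^((r − q)·T), (r − q) = 0.0355 − 0.0427 = -0.0072
F = 170.99 · e^(-0.0072 × 12/12) = 170.99 × 0.992826 = 169.7633
Value of long forward = (F − K)·e^(−rT) = (169.7633 − 183.57) · e^(−0.0355·12/12)
= -13.8067 × 0.965123 = -13.33
Short position value = −(long value) = C$13.33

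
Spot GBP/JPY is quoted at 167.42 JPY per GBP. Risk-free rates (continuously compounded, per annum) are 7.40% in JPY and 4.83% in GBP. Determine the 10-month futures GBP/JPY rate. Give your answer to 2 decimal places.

171.04

F = S·e^((r_JPY − r_GBP)T) = 167.42 · e^((0.0740 − 0.0483) × 10/12)
= 167.42 · e^0.021417 = 167.42 × 1.021648
F = 171.04 JPY per GBP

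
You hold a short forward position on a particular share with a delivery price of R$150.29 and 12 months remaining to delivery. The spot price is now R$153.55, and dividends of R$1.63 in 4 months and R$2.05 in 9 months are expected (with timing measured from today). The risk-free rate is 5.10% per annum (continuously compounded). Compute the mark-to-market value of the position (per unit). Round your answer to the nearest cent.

-R$7.16

PV(remaining dividends) I = 1.63·e^(−0.0510·4/12) + 2.05·e^(−0.0510·9/12) = 3.5756
Current forward F = (S − I)·e^(rT) = (153.55 − 3.5756)·e^(0.0510·12/12) = 149.9744 × 1.052323 = 157.8215
Value (long) = (F − K)·e^(−rT) = (157.8215 − 150.29) × 0.950279 = 7.1570
Short position value = −(long value) = -R$7.16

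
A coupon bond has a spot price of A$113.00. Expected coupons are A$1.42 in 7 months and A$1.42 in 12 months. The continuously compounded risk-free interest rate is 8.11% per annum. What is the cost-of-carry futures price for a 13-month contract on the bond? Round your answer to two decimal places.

PV(coupons) I = 1.42·e^(−0.0811·7/12) + 1.42·e^(−0.0811·12/12)
I = 1.3544 + 1.3094 = 2.6638
F = (S − I)·e^(rT) = (113.00 − 2.6638) · e^(0.0811·13/12)
= 110.3362 · e^0.087858 = 110.3362 × 1.091833 = A$120.47

A$120.47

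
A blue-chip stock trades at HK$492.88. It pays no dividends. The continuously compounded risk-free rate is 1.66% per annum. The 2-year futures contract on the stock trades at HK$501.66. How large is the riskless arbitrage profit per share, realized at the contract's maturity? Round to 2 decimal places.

HK$7.86 per share

Fair futures: F* = S·e^(carry·T), with carry = r = 0.0166
F* = 492.88 · e^(0.0166 × 2) = 492.88 · e^0.033200 = 492.88 × 1.033757 = HK$509.5182
Market HK$501.66 < fair HK$509.5182: forward underpriced → reverse cash-and-carry (short spot, go long the forward).
At maturity, profit = |F_mkt − F*| = |501.66 − 509.5182| = HK$7.86 per share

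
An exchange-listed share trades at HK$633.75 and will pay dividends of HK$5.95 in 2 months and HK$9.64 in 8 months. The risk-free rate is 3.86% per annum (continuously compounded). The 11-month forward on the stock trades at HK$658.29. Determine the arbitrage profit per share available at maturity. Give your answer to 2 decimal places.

HK$17.57 per share

PV(dividends) I = 5.95·e^(−0.0386·2/12) + 9.64·e^(−0.0386·8/12) = 15.3069
Fair forward F* = (S − I)·e^(rT) = (633.75 − 15.3069)·e^0.035383 = 618.4431 × 1.036016 = 640.7169
Market HK$658.29 > fair 640.7169: forward overpriced → cash-and-carry (borrow at r, buy the stock and collect the dividends, short the forward).
Profit at T = |F_mkt − F*| = |658.29 − 640.7169| = HK$17.57 per share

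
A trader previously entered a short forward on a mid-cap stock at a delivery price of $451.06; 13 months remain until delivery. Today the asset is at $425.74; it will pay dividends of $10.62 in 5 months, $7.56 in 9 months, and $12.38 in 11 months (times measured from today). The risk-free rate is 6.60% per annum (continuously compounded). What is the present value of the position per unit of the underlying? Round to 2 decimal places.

$23.38

PV(remaining dividends) I = 10.62·e^(−0.0660·5/12) + 7.56·e^(−0.0660·9/12) + 12.38·e^(−0.0660·11/12) = 29.1800
Current forward F = (S − I)·e^(rT) = (425.74 − 29.1800)·e^(0.0660·13/12) = 396.5600 × 1.074118 = 425.9522
Value (long) = (F − K)·e^(−rT) = (425.9522 − 451.06) × 0.930996 = -23.3753
Short position value = −(long value) = $23.38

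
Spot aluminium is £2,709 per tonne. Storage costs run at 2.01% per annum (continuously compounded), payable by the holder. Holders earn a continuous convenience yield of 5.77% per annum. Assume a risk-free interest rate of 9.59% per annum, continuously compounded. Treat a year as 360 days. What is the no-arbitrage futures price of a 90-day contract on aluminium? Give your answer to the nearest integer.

Net carry = r + u − y = 0.0959 + 0.0201 − 0.0577 = 0.0583
F = S·e^((r+u−y)T) = 2709 · e^(0.0583 × 90/360) = 2709 · e^0.014575
= 2709 × 1.014682 = £2,749 per tonne

£2,749 per tonne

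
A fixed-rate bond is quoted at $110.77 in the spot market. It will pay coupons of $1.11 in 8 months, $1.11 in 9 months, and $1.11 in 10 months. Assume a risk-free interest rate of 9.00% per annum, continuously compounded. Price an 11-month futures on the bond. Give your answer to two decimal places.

$116.92

PV(coupons) I = 1.11·e^(−0.0900·8/12) + 1.11·e^(−0.0900·9/12) + 1.11·e^(−0.0900·10/12)
I = 1.0454 + 1.0375 + 1.0298 = 3.1127
F = (S − I)·e^(rT) = (110.77 − 3.1127) · e^(0.0900·11/12)
= 107.6573 · e^0.082500 = 107.6573 × 1.085999 = $116.92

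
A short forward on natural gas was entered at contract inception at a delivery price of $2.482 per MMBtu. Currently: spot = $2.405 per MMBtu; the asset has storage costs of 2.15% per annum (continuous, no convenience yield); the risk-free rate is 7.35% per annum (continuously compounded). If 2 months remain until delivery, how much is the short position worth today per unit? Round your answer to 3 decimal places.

Current fair forward for the remaining 2 months: F = S·e^((r + u)·T), (r + u) = 0.0735 + 0.0215 = 0.0950
F = 2.405 · e^(0.0950 × 2/12) = 2.405 × 1.015959 = 2.4434
Value of long forward = (F − K)·e^(−rT) = (2.4434 − 2.482) · e^(−0.0735·2/12)
= -0.0386 × 0.987825 = -0.038
Short position value = −(long value) = $0.038

$0.038 per MMBtu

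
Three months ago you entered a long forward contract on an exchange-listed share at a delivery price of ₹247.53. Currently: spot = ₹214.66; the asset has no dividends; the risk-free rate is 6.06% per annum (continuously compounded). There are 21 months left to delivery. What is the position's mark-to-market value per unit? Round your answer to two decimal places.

-₹7.96

Current fair forward for the remaining 21 months: F = S·e^(r·T), r = 0.0606
F = 214.66 · e^(0.0606 × 21/12) = 214.66 × 1.111877 = 238.6755
Value of long forward = (F − K)·e^(−rT) = (238.6755 − 247.53) · e^(−0.0606·21/12)
= -8.8545 × 0.899380 = -7.96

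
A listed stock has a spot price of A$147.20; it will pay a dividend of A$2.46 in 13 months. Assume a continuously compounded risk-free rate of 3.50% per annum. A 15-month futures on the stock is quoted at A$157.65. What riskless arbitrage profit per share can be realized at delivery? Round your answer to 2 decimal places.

A$6.34 per share

PV(dividends) I = 2.46·e^(−0.0350·13/12) = 2.3685
Fair futures F* = (S − I)·e^(rT) = (147.20 − 2.3685)·e^0.043750 = 144.8315 × 1.044721 = 151.3085
Market A$157.65 > fair 151.3085: forward overpriced → cash-and-carry (borrow at r, buy the stock and collect the dividends, short the forward).
Profit at T = |F_mkt − F*| = |157.65 − 151.3085| = A$6.34 per share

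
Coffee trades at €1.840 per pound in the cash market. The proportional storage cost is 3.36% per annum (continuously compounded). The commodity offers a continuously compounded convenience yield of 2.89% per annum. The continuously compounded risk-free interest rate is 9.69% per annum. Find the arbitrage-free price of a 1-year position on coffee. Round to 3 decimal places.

Net carry = r + u − y = 0.0969 + 0.0336 − 0.0289 = 0.1016
F = S·e^((r+u−y)T) = 1.840 · e^(0.1016 × 12/12) = 1.840 · e^0.101600
= 1.840 × 1.106941 = €2.037 per pound

€2.037 per pound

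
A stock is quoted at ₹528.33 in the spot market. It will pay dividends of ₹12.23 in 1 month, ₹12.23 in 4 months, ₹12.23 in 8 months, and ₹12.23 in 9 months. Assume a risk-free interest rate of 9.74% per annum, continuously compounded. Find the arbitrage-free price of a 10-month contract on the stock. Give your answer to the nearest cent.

PV(dividends) I = 12.23·e^(−0.0974·1/12) + 12.23·e^(−0.0974·4/12) + 12.23·e^(−0.0974·8/12) + 12.23·e^(−0.0974·9/12)
I = 12.1311 + 11.8393 + 11.4611 + 11.3684 = 46.7999
F = (S − I)·e^(rT) = (528.33 − 46.7999) · e^(0.0974·10/12)
= 481.5301 · e^0.081167 = 481.5301 × 1.084552 = ₹522.24

₹522.24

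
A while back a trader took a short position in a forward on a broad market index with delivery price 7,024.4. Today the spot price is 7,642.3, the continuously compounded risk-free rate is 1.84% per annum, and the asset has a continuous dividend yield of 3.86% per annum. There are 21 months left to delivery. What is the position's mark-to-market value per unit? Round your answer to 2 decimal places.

-341.30

Current fair forward for the remaining 21 months: F = S·e^((r − q)·T), (r − q) = 0.0184 − 0.0386 = -0.0202
F = 7642.3 · e^(-0.0202 × 21/12) = 7642.3 × 0.96526751 = 7376.8639
Value of long forward = (F − K)·e^(−rT) = (7376.8639 − 7024.4) · e^(−0.0184·21/12)
= 352.4639 × 0.96831290 = 341.30
Short position value = −(long value) = -341.30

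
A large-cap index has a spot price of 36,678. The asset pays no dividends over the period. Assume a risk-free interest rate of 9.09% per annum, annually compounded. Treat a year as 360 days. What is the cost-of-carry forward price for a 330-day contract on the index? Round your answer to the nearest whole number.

F = S · (1+r)^T
= 36678 × 1.083019
F = 39,723

39,723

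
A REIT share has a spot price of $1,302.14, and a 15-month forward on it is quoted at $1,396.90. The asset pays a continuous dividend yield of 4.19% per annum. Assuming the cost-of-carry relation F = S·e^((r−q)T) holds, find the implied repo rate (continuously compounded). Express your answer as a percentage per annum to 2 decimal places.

From F = S·e^((r−q)T): (r − q) = ln(F/S)/T
ln(1396.90/1302.14) = ln(1.072773) = 0.070247
(r − q) = 0.070247 / (15/12) = 0.056198
r = ln(F/S)/T + q = 0.056198 + 0.0419 = 0.098098
r = 9.81%

9.81%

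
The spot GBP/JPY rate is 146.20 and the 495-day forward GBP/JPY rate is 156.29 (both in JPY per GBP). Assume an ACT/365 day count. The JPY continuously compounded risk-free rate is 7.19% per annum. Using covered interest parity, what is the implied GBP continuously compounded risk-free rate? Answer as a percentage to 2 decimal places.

F = S·e^((r_JPY − r_GBP)T) ⇒ r_GBP = r_JPY − ln(F/S)/T
ln(156.29/146.20) = 0.066738; /(495/365) = 0.049211
r_GBP = 0.0719 − 0.049211 = 0.022689
r_GBP = 2.27%

2.27%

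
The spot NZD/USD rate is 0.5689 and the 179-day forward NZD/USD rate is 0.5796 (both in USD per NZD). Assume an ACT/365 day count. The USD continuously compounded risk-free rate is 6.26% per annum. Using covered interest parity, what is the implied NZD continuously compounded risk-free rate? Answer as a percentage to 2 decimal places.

2.46%

F = S·e^((r_USD − r_NZD)T) ⇒ r_NZD = r_USD − ln(F/S)/T
ln(0.5796/0.5689) = 0.018634; /(179/365) = 0.037997
r_NZD = 0.0626 − 0.037997 = 0.024603
r_NZD = 2.46%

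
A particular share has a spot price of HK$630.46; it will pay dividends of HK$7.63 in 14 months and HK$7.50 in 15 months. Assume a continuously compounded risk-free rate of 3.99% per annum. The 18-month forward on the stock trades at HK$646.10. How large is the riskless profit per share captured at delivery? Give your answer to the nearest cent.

HK$7.94 per share

PV(dividends) I = 7.63·e^(−0.0399·14/12) + 7.50·e^(−0.0399·15/12) = 14.4181
Fair forward F* = (S − I)·e^(rT) = (630.46 − 14.4181)·e^0.059850 = 616.0419 × 1.061677 = 654.0375
Market HK$646.10 < fair 654.0375: forward underpriced → reverse cash-and-carry (short the stock, invest proceeds at r, pay the dividends, go long the forward).
Profit at T = |F_mkt − F*| = |646.10 − 654.0375| = HK$7.94 per share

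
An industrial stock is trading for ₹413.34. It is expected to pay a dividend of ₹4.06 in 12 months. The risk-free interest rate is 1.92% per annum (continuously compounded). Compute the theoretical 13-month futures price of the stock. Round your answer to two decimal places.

₹417.96

PV(dividends) I = 4.06·e^(−0.0192·12/12)
I = 3.9828
F = (S − I)·e^(rT) = (413.34 − 3.9828) · e^(0.0192·13/12)
= 409.3572 · e^0.020800 = 409.3572 × 1.021018 = ₹417.96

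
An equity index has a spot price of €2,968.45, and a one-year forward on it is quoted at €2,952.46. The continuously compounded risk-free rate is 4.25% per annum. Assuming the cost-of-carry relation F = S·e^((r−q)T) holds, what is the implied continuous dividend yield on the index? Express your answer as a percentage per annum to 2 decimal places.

4.79%

From F = S·e^((r−q)T): (r − q) = ln(F/S)/T
ln(2952.46/2968.45) = ln(0.994613) = -0.005402
(r − q) = -0.005402 / (12/12) = -0.005402
q = r − ln(F/S)/T = 0.0425 + 0.005402 = 0.047902
q = 4.79%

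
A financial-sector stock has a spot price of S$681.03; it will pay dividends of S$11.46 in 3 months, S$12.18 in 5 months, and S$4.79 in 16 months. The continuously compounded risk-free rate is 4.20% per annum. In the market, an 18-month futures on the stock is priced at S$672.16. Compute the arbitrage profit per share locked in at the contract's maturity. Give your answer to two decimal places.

S$23.51 per share

PV(dividends) I = 11.46·e^(−0.0420·3/12) + 12.18·e^(−0.0420·5/12) + 4.79·e^(−0.0420·16/12) = 27.8381
Fair futures F* = (S − I)·e^(rT) = (681.03 − 27.8381)·e^0.063000 = 653.1919 × 1.065027 = 695.6670
Market S$672.16 < fair 695.6670: forward underpriced → reverse cash-and-carry (short the stock, invest proceeds at r, pay the dividends, go long the forward).
Profit at T = |F_mkt − F*| = |672.16 − 695.6670| = S$23.51 per share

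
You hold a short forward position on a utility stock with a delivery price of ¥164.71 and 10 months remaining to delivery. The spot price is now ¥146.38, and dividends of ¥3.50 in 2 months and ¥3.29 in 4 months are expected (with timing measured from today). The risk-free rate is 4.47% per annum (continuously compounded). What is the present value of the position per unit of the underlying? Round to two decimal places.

PV(remaining dividends) I = 3.50·e^(−0.0447·2/12) + 3.29·e^(−0.0447·4/12) = 6.7154
Current forward F = (S − I)·e^(rT) = (146.38 − 6.7154)·e^(0.0447·10/12) = 139.6646 × 1.037952 = 144.9652
Value (long) = (F − K)·e^(−rT) = (144.9652 − 164.71) × 0.963435 = -19.0228
Short position value = −(long value) = ¥19.02

¥19.02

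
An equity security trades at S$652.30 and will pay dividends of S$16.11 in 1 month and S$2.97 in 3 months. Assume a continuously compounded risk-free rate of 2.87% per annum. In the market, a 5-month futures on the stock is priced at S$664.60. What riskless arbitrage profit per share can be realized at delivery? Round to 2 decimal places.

PV(dividends) I = 16.11·e^(−0.0287·1/12) + 2.97·e^(−0.0287·3/12) = 19.0203
Fair futures F* = (S − I)·e^(rT) = (652.30 − 19.0203)·e^0.011958 = 633.2797 × 1.012030 = 640.8981
Market S$664.60 > fair 640.8981: forward overpriced → cash-and-carry (borrow at r, buy the stock and collect the dividends, short the forward).
Profit at T = |F_mkt − F*| = |664.60 − 640.8981| = S$23.70 per share

S$23.70 per share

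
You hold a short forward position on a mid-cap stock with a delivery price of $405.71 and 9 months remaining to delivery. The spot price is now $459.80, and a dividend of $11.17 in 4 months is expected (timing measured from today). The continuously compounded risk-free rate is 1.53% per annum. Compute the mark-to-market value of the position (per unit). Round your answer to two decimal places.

-$47.61

PV(remaining dividends) I = 11.17·e^(−0.0153·4/12) = 11.1132
Current forward F = (S − I)·e^(rT) = (459.80 − 11.1132)·e^(0.0153·9/12) = 448.6868 × 1.011541 = 453.8651
Value (long) = (F − K)·e^(−rT) = (453.8651 − 405.71) × 0.988591 = 47.6057
Short position value = −(long value) = -$47.61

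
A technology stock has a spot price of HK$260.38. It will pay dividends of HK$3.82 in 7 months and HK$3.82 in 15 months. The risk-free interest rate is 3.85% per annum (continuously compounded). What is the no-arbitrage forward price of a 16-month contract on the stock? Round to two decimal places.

PV(dividends) I = 3.82·e^(−0.0385·7/12) + 3.82·e^(−0.0385·15/12)
I = 3.7352 + 3.6405 = 7.3757
F = (S − I)·e^(rT) = (260.38 − 7.3757) · e^(0.0385·16/12)
= 253.0043 · e^0.051333 = 253.0043 × 1.052673 = HK$266.33

HK$266.33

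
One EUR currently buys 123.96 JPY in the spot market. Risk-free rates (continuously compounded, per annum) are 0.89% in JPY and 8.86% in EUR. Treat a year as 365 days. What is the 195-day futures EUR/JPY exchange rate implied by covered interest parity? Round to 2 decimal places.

F = S·e^((r_JPY − r_EUR)T) = 123.96 · e^((0.0089 − 0.0886) × 195/365)
= 123.96 · e^-0.042579 = 123.96 × 0.958315
F = 118.79 JPY per EUR

118.79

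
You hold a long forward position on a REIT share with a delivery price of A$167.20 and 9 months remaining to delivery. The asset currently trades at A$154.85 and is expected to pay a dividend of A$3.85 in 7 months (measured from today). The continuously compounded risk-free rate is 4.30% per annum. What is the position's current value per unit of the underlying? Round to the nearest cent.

-A$10.80

PV(remaining dividends) I = 3.85·e^(−0.0430·7/12) = 3.7546
Current forward F = (S − I)·e^(rT) = (154.85 − 3.7546)·e^(0.0430·9/12) = 151.0954 × 1.032776 = 156.0477
Value (long) = (F − K)·e^(−rT) = (156.0477 − 167.20) × 0.968264 = -10.7984
Value = -A$10.80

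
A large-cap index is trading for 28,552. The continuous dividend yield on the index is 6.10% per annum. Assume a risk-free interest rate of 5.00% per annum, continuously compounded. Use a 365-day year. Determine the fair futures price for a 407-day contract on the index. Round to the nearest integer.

28,204

F = S·e^((r − q)T) = 28552 · e^((0.0500 − 0.0610) × 407/365)
= 28552 · e^-0.012266 = 28552 × 0.987809
F = 28,204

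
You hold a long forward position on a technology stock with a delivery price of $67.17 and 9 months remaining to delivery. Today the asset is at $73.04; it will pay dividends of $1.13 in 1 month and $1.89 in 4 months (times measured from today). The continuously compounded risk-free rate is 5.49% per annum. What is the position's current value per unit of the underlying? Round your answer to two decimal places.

PV(remaining dividends) I = 1.13·e^(−0.0549·1/12) + 1.89·e^(−0.0549·4/12) = 2.9806
Current forward F = (S − I)·e^(rT) = (73.04 − 2.9806)·e^(0.0549·9/12) = 70.0594 × 1.042034 = 73.0043
Value (long) = (F − K)·e^(−rT) = (73.0043 − 67.17) × 0.959661 = 5.5990
Value = $5.60

$5.60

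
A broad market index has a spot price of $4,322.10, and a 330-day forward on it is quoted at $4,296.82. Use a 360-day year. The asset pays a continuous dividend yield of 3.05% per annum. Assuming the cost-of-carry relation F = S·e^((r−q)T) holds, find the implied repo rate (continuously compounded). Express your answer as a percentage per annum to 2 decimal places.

2.41%

From F = S·e^((r−q)T): (r − q) = ln(F/S)/T
ln(4296.82/4322.10) = ln(0.994151) = -0.005866
(r − q) = -0.005866 / (330/360) = -0.006399
r = ln(F/S)/T + q = -0.006399 + 0.0305 = 0.024101
r = 2.41%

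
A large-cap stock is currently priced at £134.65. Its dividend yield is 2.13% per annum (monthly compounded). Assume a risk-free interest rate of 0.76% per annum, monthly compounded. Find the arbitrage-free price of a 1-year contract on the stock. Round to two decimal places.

F = S · (1+r/12)^(12T) / (1+q/12)^(12T)
= 134.65 × 1.007627 / 1.021509 = 134.65 × 0.986410
F = £132.82

£132.82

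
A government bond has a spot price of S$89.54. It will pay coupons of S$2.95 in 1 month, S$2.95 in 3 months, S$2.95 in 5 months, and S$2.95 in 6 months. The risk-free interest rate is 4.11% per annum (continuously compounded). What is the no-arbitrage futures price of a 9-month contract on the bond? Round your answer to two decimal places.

S$80.33

PV(coupons) I = 2.95·e^(−0.0411·1/12) + 2.95·e^(−0.0411·3/12) + 2.95·e^(−0.0411·5/12) + 2.95·e^(−0.0411·6/12)
I = 2.9399 + 2.9198 + 2.8999 + 2.8900 = 11.6496
F = (S − I)·e^(rT) = (89.54 − 11.6496) · e^(0.0411·9/12)
= 77.8904 · e^0.030825 = 77.8904 × 1.031305 = S$80.33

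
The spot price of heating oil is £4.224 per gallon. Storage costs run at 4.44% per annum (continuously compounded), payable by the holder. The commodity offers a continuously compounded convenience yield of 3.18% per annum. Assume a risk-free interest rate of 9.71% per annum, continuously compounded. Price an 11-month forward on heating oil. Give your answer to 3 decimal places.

Net carry = r + u − y = 0.0971 + 0.0444 − 0.0318 = 0.1097
F = S·e^((r+u−y)T) = 4.224 · e^(0.1097 × 11/12) = 4.224 · e^0.100558
= 4.224 × 1.105788 = £4.671 per gallon

£4.671 per gallon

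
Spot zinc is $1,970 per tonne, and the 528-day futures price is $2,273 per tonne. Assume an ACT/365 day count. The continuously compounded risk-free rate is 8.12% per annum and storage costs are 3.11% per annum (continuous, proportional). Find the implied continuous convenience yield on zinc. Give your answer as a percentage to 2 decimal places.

1.34%

F = S·e^((r+u−y)T) ⇒ (r+u−y) = ln(F/S)/T
ln(2273/1970) = 0.143067; /T ⇒ 0.098900
y = r + u − ln(F/S)/T = 0.0812 + 0.0311 − 0.098900 = 0.013400
y = 1.34%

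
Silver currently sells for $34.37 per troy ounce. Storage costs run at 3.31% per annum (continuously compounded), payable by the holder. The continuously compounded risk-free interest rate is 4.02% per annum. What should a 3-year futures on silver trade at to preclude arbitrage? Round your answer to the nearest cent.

$42.82 per troy ounce

Net carry = r + u − y = 0.0402 + 0.0331 − 0.0000 = 0.0733
F = S·e^((r+u−y)T) = 34.37 · e^(0.0733 × 3) = 34.37 · e^0.219900
= 34.37 × 1.245952 = $42.82 per troy ounce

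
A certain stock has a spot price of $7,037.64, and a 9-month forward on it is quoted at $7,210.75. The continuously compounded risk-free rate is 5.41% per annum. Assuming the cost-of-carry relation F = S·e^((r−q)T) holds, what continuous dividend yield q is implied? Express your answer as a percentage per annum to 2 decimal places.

2.17%

From F = S·e^((r−q)T): (r − q) = ln(F/S)/T
ln(7210.75/7037.64) = ln(1.024598) = 0.024300
(r − q) = 0.024300 / (9/12) = 0.032400
q = r − ln(F/S)/T = 0.0541 − 0.032400 = 0.021700
q = 2.17%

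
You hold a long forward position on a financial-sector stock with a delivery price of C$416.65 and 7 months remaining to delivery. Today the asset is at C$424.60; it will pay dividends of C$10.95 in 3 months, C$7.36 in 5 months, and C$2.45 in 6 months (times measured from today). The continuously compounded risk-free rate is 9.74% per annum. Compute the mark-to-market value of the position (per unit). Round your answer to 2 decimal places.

C$10.88

PV(remaining dividends) I = 10.95·e^(−0.0974·3/12) + 7.36·e^(−0.0974·5/12) + 2.45·e^(−0.0974·6/12) = 20.0874
Current forward F = (S − I)·e^(rT) = (424.60 − 20.0874)·e^(0.0974·7/12) = 404.5126 × 1.058462 = 428.1612
Value (long) = (F − K)·e^(−rT) = (428.1612 − 416.65) × 0.944767 = 10.8754
Value = C$10.88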